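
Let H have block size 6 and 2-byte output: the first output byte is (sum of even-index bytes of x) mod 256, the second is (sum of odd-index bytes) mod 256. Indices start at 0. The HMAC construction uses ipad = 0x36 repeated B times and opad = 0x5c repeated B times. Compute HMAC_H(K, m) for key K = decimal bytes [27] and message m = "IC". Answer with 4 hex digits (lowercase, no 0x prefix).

Key decimal bytes [27] = 1b is 1 byte ≤ B = 6; zero-pad to 6 bytes: K' = 1b 00 00 00 00 00.
K' ⊕ ipad = 2d 36 36 36 36 36.  K' ⊕ opad = 47 5c 5c 5c 5c 5c.
Inner input = (K'⊕ipad) ∥ m = 2d 36 36 36 36 36 ∥ 49 43.
Inner hash: even-index sum = 226 mod 256 = 226; odd-index sum = 229 mod 256 = 229 → e2 e5.
Outer input = (K'⊕opad) ∥ inner = 47 5c 5c 5c 5c 5c ∥ e2 e5.
Outer hash (tag): even-index sum = 481 mod 256 = 225; odd-index sum = 505 mod 256 = 249 → e1 f9.

e1f9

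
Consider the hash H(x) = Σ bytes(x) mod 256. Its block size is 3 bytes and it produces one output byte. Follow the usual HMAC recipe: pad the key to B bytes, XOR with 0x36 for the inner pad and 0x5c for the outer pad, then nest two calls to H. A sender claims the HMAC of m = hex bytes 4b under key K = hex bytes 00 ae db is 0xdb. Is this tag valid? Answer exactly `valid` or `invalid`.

valid

Key hex bytes 00 ae db is exactly B = 3 bytes: K' = 00 ae db.
K' ⊕ ipad = 36 98 ed; K' ⊕ opad = 5c f2 87.
Inner hash: sum = 54+152+237+75 = 518; mod 256 = 6 → 06.
Outer hash (recomputed tag): sum = 92+242+135+6 = 475; mod 256 = 219 → db.
Recomputed tag = db; claimed = db → match.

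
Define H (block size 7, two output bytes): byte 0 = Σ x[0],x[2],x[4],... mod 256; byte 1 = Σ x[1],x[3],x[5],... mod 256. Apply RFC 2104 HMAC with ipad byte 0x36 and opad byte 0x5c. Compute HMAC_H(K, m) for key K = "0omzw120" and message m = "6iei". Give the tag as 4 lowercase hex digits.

b1b2

Key "0omzw120" = 30 6f 6d 7a 77 31 32 30 is 8 bytes > B = 7, so hash it first: H(key) = 46 4a, then zero-pad to 7 bytes: K' = 46 4a 00 00 00 00 00.
K' ⊕ ipad = 70 7c 36 36 36 36 36.  K' ⊕ opad = 1a 16 5c 5c 5c 5c 5c.
Inner input = (K'⊕ipad) ∥ m = 70 7c 36 36 36 36 36 ∥ 36 69 65 69.
Inner hash: even-index sum = 484 mod 256 = 228; odd-index sum = 387 mod 256 = 131 → e4 83.
Outer input = (K'⊕opad) ∥ inner = 1a 16 5c 5c 5c 5c 5c ∥ e4 83.
Outer hash (tag): even-index sum = 433 mod 256 = 177; odd-index sum = 434 mod 256 = 178 → b1 b2.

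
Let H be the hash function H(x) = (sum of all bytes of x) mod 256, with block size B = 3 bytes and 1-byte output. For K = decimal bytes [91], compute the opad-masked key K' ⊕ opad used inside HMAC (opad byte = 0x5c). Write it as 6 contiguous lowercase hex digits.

075c5c

Key decimal bytes [91] = 5b is 1 byte ≤ B = 3; zero-pad to 3 bytes: K' = 5b 00 00.
XOR each byte with 0x5c: 5b⊕5c=07, 00⊕5c=5c, 00⊕5c=5c.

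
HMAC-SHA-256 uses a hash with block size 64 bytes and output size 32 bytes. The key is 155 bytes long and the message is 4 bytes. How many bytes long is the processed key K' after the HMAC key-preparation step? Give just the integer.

64

Key is 155 > 64 bytes, so it is hashed to 32 bytes then zero-padded to 64: |K'| = 64.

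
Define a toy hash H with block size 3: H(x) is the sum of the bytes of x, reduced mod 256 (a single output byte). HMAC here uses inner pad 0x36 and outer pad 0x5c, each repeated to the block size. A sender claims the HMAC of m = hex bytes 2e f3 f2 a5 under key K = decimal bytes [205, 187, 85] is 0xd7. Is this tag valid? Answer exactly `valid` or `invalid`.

Key decimal bytes [205, 187, 85] = cd bb 55 is exactly B = 3 bytes: K' = cd bb 55.
K' ⊕ ipad = fb 8d 63; K' ⊕ opad = 91 e7 09.
Inner hash: sum = 251+141+99+46+243+242+165 = 1187; mod 256 = 163 → a3.
Outer hash (recomputed tag): sum = 145+231+9+163 = 548; mod 256 = 36 → 24.
Recomputed tag = 24; claimed = d7 → mismatch.

invalid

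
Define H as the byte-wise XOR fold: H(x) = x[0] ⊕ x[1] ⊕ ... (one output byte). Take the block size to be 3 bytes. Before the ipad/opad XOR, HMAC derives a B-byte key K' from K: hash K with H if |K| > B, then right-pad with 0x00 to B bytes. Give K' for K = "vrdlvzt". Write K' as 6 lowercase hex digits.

|K| = 7 > B = 3, so first hash the key.
H(K): XOR 76⊕72⊕64⊕6c⊕76⊕7a⊕74 = 74.
Zero-pad H(K) = 74 to 3 bytes: K' = 74 00 00.

740000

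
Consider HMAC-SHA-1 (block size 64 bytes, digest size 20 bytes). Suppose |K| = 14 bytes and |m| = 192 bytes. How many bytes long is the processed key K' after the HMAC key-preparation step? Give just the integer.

64

Key is 14 ≤ 64 bytes, zero-padded: |K'| = 64.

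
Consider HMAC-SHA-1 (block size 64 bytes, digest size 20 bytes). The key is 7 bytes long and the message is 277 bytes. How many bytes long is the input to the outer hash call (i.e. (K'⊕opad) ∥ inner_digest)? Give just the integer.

84

Key is 7 ≤ 64 bytes, zero-padded: |K'| = 64.
Outer input = (K'⊕opad) ∥ H(inner) → 64 + 20 = 84 bytes.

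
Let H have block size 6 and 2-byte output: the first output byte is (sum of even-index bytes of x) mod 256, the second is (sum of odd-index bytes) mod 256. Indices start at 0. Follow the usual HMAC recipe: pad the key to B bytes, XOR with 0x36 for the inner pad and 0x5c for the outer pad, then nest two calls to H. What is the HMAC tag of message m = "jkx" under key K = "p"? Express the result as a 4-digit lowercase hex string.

Key "p" = 70 is 1 byte ≤ B = 6; zero-pad to 6 bytes: K' = 70 00 00 00 00 00.
K' ⊕ ipad = 46 36 36 36 36 36.  K' ⊕ opad = 2c 5c 5c 5c 5c 5c.
Inner input = (K'⊕ipad) ∥ m = 46 36 36 36 36 36 ∥ 6a 6b 78.
Inner hash: even-index sum = 404 mod 256 = 148; odd-index sum = 269 mod 256 = 13 → 94 0d.
Outer input = (K'⊕opad) ∥ inner = 2c 5c 5c 5c 5c 5c ∥ 94 0d.
Outer hash (tag): even-index sum = 376 mod 256 = 120; odd-index sum = 289 mod 256 = 33 → 78 21.

7821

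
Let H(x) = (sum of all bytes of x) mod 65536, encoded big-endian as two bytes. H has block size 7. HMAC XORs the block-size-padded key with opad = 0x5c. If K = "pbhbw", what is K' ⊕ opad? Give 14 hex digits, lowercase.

2c3e343e2b5c5c

Key "pbhbw" = 70 62 68 62 77 is 5 bytes ≤ B = 7; zero-pad to 7 bytes: K' = 70 62 68 62 77 00 00.
XOR each byte with 0x5c: 70⊕5c=2c, 62⊕5c=3e, 68⊕5c=34, 62⊕5c=3e, 77⊕5c=2b, 00⊕5c=5c, 00⊕5c=5c.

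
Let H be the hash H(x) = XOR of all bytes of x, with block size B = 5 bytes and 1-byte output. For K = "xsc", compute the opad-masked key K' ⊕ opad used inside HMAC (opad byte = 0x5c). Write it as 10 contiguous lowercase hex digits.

Key "xsc" = 78 73 63 is 3 bytes ≤ B = 5; zero-pad to 5 bytes: K' = 78 73 63 00 00.
XOR each byte with 0x5c: 78⊕5c=24, 73⊕5c=2f, 63⊕5c=3f, 00⊕5c=5c, 00⊕5c=5c.

242f3f5c5c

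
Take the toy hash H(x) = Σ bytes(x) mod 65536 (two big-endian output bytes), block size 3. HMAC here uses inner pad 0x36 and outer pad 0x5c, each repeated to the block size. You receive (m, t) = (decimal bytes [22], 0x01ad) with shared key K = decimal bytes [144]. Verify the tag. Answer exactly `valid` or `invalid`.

valid

Key decimal bytes [144] = 90 is 1 byte ≤ B = 3; zero-pad to 3 bytes: K' = 90 00 00.
K' ⊕ ipad = a6 36 36; K' ⊕ opad = cc 5c 5c.
Inner hash: sum = 166+54+54+22 = 296 → 01 28.
Outer hash (recomputed tag): sum = 204+92+92+1+40 = 429 → 01 ad.
Recomputed tag = 01ad; claimed = 01ad → match.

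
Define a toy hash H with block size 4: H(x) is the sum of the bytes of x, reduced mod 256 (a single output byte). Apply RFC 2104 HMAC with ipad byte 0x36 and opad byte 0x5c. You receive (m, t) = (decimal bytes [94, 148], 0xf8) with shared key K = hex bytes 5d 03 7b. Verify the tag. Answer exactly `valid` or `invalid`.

valid

Key hex bytes 5d 03 7b is 3 bytes ≤ B = 4; zero-pad to 4 bytes: K' = 5d 03 7b 00.
K' ⊕ ipad = 6b 35 4d 36; K' ⊕ opad = 01 5f 27 5c.
Inner hash: sum = 107+53+77+54+94+148 = 533; mod 256 = 21 → 15.
Outer hash (recomputed tag): sum = 1+95+39+92+21 = 248 → f8.
Recomputed tag = f8; claimed = f8 → match.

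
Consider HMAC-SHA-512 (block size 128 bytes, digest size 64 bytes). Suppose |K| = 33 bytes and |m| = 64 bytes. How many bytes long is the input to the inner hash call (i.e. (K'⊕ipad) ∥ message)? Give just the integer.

Key is 33 ≤ 128 bytes, zero-padded: |K'| = 128.
Inner input = (K'⊕ipad) ∥ m → 128 + 64 = 192 bytes.

192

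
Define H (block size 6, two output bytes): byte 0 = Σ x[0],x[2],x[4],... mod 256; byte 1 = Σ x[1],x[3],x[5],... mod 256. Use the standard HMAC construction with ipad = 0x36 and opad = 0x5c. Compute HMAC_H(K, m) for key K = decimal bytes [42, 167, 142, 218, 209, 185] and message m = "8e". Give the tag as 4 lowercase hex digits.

Key decimal bytes [42, 167, 142, 218, 209, 185] = 2a a7 8e da d1 b9 is exactly B = 6 bytes: K' = 2a a7 8e da d1 b9.
K' ⊕ ipad = 1c 91 b8 ec e7 8f.  K' ⊕ opad = 76 fb d2 86 8d e5.
Inner input = (K'⊕ipad) ∥ m = 1c 91 b8 ec e7 8f ∥ 38 65.
Inner hash: even-index sum = 499 mod 256 = 243; odd-index sum = 625 mod 256 = 113 → f3 71.
Outer input = (K'⊕opad) ∥ inner = 76 fb d2 86 8d e5 ∥ f3 71.
Outer hash (tag): even-index sum = 712 mod 256 = 200; odd-index sum = 727 mod 256 = 215 → c8 d7.

c8d7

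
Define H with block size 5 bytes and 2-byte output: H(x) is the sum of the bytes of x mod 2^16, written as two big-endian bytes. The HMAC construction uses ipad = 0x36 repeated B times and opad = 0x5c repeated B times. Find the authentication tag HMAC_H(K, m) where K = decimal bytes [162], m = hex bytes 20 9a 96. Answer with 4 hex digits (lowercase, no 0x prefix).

032c

Key decimal bytes [162] = a2 is 1 byte ≤ B = 5; zero-pad to 5 bytes: K' = a2 00 00 00 00.
K' ⊕ ipad = 94 36 36 36 36.  K' ⊕ opad = fe 5c 5c 5c 5c.
Inner input = (K'⊕ipad) ∥ m = 94 36 36 36 36 ∥ 20 9a 96.
Inner hash: sum = 148+54+54+54+54+32+154+150 = 700 → 02 bc.
Outer input = (K'⊕opad) ∥ inner = fe 5c 5c 5c 5c ∥ 02 bc.
Outer hash (tag): sum = 254+92+92+92+92+2+188 = 812 → 03 2c.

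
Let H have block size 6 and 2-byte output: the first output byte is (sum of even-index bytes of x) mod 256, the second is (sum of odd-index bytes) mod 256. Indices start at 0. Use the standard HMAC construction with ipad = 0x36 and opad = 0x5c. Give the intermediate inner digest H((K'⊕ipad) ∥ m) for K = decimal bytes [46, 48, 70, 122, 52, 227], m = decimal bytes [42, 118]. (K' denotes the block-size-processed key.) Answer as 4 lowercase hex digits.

b49d

Key decimal bytes [46, 48, 70, 122, 52, 227] = 2e 30 46 7a 34 e3 is exactly B = 6 bytes: K' = 2e 30 46 7a 34 e3.
K' ⊕ ipad = 18 06 70 4c 02 d5.
Inner input = 18 06 70 4c 02 d5 ∥ 2a 76.
Inner hash: even-index sum = 180 mod 256 = 180; odd-index sum = 413 mod 256 = 157 → b4 9d.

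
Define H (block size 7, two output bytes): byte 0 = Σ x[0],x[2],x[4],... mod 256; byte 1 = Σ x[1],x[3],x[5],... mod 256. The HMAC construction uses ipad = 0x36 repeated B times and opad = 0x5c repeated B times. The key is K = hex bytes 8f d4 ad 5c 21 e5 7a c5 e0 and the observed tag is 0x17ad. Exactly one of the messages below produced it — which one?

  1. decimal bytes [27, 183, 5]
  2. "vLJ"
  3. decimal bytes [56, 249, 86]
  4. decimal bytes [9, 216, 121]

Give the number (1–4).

2

Key hex bytes 8f d4 ad 5c 21 e5 7a c5 e0 is 9 bytes > B = 7, so hash it first: H(key) = b7 da, then zero-pad to 7 bytes: K' = b7 da 00 00 00 00 00.
K' ⊕ ipad = 81 ec 36 36 36 36 36; K' ⊕ opad = eb 86 5c 5c 5c 5c 5c.
m1: inner = H(81 ec 36 36 36 36 36 1b b7 05) = da 78; tag = H(eb 86 5c 5c 5c 5c 5c da 78) = 7718
m2: inner = H(81 ec 36 36 36 36 36 76 4c 4a) = 6f 18; tag = H(eb 86 5c 5c 5c 5c 5c 6f 18) = 17ad ← matches
m3: inner = H(81 ec 36 36 36 36 36 38 f9 56) = 1c e6; tag = H(eb 86 5c 5c 5c 5c 5c 1c e6) = e55a
m4: inner = H(81 ec 36 36 36 36 36 09 d8 79) = fb da; tag = H(eb 86 5c 5c 5c 5c 5c fb da) = d939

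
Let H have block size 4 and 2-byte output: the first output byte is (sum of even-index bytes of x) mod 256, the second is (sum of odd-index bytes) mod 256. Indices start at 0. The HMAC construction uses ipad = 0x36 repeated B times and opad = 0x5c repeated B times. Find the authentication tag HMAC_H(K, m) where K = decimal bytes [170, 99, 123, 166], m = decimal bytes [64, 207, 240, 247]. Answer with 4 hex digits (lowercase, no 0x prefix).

Key decimal bytes [170, 99, 123, 166] = aa 63 7b a6 is exactly B = 4 bytes: K' = aa 63 7b a6.
K' ⊕ ipad = 9c 55 4d 90.  K' ⊕ opad = f6 3f 27 fa.
Inner input = (K'⊕ipad) ∥ m = 9c 55 4d 90 ∥ 40 cf f0 f7.
Inner hash: even-index sum = 537 mod 256 = 25; odd-index sum = 683 mod 256 = 171 → 19 ab.
Outer input = (K'⊕opad) ∥ inner = f6 3f 27 fa ∥ 19 ab.
Outer hash (tag): even-index sum = 310 mod 256 = 54; odd-index sum = 484 mod 256 = 228 → 36 e4.

36e4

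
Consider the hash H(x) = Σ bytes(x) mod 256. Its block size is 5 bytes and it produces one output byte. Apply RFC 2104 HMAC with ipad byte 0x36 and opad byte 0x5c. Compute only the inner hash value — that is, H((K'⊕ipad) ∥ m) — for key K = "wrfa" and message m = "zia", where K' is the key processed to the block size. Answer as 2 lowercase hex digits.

a6

Key "wrfa" = 77 72 66 61 is 4 bytes ≤ B = 5; zero-pad to 5 bytes: K' = 77 72 66 61 00.
K' ⊕ ipad = 41 44 50 57 36.
Inner input = 41 44 50 57 36 ∥ 7a 69 61.
Inner hash: sum = 65+68+80+87+54+122+105+97 = 678; mod 256 = 166 → a6.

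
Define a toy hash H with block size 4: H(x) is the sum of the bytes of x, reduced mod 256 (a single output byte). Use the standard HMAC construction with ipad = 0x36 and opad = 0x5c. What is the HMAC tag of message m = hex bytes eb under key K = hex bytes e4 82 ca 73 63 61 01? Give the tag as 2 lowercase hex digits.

Key hex bytes e4 82 ca 73 63 61 01 is 7 bytes > B = 4, so hash it first: H(key) = 68, then zero-pad to 4 bytes: K' = 68 00 00 00.
K' ⊕ ipad = 5e 36 36 36.  K' ⊕ opad = 34 5c 5c 5c.
Inner input = (K'⊕ipad) ∥ m = 5e 36 36 36 ∥ eb.
Inner hash: sum = 94+54+54+54+235 = 491; mod 256 = 235 → eb.
Outer input = (K'⊕opad) ∥ inner = 34 5c 5c 5c ∥ eb.
Outer hash (tag): sum = 52+92+92+92+235 = 563; mod 256 = 51 → 33.

33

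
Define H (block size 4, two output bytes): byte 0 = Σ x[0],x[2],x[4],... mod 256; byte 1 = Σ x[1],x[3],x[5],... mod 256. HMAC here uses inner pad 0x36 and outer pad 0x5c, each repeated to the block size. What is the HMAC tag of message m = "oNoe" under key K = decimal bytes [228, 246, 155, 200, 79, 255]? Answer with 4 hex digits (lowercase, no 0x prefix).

Key decimal bytes [228, 246, 155, 200, 79, 255] = e4 f6 9b c8 4f ff is 6 bytes > B = 4, so hash it first: H(key) = ce bd, then zero-pad to 4 bytes: K' = ce bd 00 00.
K' ⊕ ipad = f8 8b 36 36.  K' ⊕ opad = 92 e1 5c 5c.
Inner input = (K'⊕ipad) ∥ m = f8 8b 36 36 ∥ 6f 4e 6f 65.
Inner hash: even-index sum = 524 mod 256 = 12; odd-index sum = 372 mod 256 = 116 → 0c 74.
Outer input = (K'⊕opad) ∥ inner = 92 e1 5c 5c ∥ 0c 74.
Outer hash (tag): even-index sum = 250 mod 256 = 250; odd-index sum = 433 mod 256 = 177 → fa b1.

fab1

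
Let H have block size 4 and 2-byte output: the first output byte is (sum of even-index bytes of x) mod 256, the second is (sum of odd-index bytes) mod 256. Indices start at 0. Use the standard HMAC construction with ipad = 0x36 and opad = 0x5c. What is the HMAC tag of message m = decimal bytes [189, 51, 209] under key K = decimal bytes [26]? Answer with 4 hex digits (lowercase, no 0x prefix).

Key decimal bytes [26] = 1a is 1 byte ≤ B = 4; zero-pad to 4 bytes: K' = 1a 00 00 00.
K' ⊕ ipad = 2c 36 36 36.  K' ⊕ opad = 46 5c 5c 5c.
Inner input = (K'⊕ipad) ∥ m = 2c 36 36 36 ∥ bd 33 d1.
Inner hash: even-index sum = 496 mod 256 = 240; odd-index sum = 159 mod 256 = 159 → f0 9f.
Outer input = (K'⊕opad) ∥ inner = 46 5c 5c 5c ∥ f0 9f.
Outer hash (tag): even-index sum = 402 mod 256 = 146; odd-index sum = 343 mod 256 = 87 → 92 57.

9257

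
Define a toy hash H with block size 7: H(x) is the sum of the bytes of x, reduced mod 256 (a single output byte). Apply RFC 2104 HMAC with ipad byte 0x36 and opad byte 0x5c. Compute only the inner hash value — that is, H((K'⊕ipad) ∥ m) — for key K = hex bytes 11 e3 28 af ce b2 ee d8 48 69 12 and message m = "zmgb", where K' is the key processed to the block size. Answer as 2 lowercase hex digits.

Key hex bytes 11 e3 28 af ce b2 ee d8 48 69 12 is 11 bytes > B = 7, so hash it first: H(key) = d4, then zero-pad to 7 bytes: K' = d4 00 00 00 00 00 00.
K' ⊕ ipad = e2 36 36 36 36 36 36.
Inner input = e2 36 36 36 36 36 36 ∥ 7a 6d 67 62.
Inner hash: sum = 226+54+54+54+54+54+54+122+109+103+98 = 982; mod 256 = 214 → d6.

d6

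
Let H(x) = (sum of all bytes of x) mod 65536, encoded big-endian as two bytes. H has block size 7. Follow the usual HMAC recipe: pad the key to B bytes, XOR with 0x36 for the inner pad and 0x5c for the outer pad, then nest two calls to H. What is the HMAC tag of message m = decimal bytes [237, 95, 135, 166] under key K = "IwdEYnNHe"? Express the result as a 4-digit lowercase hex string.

037e

Key "IwdEYnNHe" = 49 77 64 45 59 6e 4e 48 65 is 9 bytes > B = 7, so hash it first: H(key) = 03 2b, then zero-pad to 7 bytes: K' = 03 2b 00 00 00 00 00.
K' ⊕ ipad = 35 1d 36 36 36 36 36.  K' ⊕ opad = 5f 77 5c 5c 5c 5c 5c.
Inner input = (K'⊕ipad) ∥ m = 35 1d 36 36 36 36 36 ∥ ed 5f 87 a6.
Inner hash: sum = 53+29+54+54+54+54+54+237+95+135+166 = 985 → 03 d9.
Outer input = (K'⊕opad) ∥ inner = 5f 77 5c 5c 5c 5c 5c ∥ 03 d9.
Outer hash (tag): sum = 95+119+92+92+92+92+92+3+217 = 894 → 03 7e.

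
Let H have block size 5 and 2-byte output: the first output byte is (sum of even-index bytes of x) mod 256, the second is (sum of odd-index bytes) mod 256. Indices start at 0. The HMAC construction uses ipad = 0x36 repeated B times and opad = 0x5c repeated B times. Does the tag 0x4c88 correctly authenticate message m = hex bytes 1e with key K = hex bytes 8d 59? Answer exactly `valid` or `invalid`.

Key hex bytes 8d 59 is 2 bytes ≤ B = 5; zero-pad to 5 bytes: K' = 8d 59 00 00 00.
K' ⊕ ipad = bb 6f 36 36 36; K' ⊕ opad = d1 05 5c 5c 5c.
Inner hash: even-index sum = 295 mod 256 = 39; odd-index sum = 195 mod 256 = 195 → 27 c3.
Outer hash (recomputed tag): even-index sum = 588 mod 256 = 76; odd-index sum = 136 mod 256 = 136 → 4c 88.
Recomputed tag = 4c88; claimed = 4c88 → match.

valid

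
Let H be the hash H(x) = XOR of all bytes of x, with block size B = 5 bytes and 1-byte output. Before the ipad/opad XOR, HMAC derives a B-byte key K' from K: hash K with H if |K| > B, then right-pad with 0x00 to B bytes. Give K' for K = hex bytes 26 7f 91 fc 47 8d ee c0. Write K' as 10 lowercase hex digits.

d000000000

|K| = 8 > B = 5, so first hash the key.
H(K): XOR 26⊕7f⊕91⊕fc⊕47⊕8d⊕ee⊕c0 = d0.
Zero-pad H(K) = d0 to 5 bytes: K' = d0 00 00 00 00.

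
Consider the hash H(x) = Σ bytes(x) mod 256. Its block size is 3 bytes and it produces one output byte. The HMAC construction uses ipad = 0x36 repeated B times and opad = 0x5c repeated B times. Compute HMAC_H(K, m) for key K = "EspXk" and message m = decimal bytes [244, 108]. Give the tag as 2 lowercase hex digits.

Key "EspXk" = 45 73 70 58 6b is 5 bytes > B = 3, so hash it first: H(key) = eb, then zero-pad to 3 bytes: K' = eb 00 00.
K' ⊕ ipad = dd 36 36.  K' ⊕ opad = b7 5c 5c.
Inner input = (K'⊕ipad) ∥ m = dd 36 36 ∥ f4 6c.
Inner hash: sum = 221+54+54+244+108 = 681; mod 256 = 169 → a9.
Outer input = (K'⊕opad) ∥ inner = b7 5c 5c ∥ a9.
Outer hash (tag): sum = 183+92+92+169 = 536; mod 256 = 24 → 18.

18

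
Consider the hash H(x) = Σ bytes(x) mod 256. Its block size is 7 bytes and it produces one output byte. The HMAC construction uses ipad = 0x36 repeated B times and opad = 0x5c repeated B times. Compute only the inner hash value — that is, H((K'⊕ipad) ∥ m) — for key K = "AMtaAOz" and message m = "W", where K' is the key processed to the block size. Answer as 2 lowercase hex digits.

Key "AMtaAOz" = 41 4d 74 61 41 4f 7a is exactly B = 7 bytes: K' = 41 4d 74 61 41 4f 7a.
K' ⊕ ipad = 77 7b 42 57 77 79 4c.
Inner input = 77 7b 42 57 77 79 4c ∥ 57.
Inner hash: sum = 119+123+66+87+119+121+76+87 = 798; mod 256 = 30 → 1e.

1e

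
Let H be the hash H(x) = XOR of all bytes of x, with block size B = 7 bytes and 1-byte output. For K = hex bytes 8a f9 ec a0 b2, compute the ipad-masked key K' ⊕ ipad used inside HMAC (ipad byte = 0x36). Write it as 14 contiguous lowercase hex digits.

Key hex bytes 8a f9 ec a0 b2 is 5 bytes ≤ B = 7; zero-pad to 7 bytes: K' = 8a f9 ec a0 b2 00 00.
XOR each byte with 0x36: 8a⊕36=bc, f9⊕36=cf, ec⊕36=da, a0⊕36=96, b2⊕36=84, 00⊕36=36, 00⊕36=36.

bccfda96843636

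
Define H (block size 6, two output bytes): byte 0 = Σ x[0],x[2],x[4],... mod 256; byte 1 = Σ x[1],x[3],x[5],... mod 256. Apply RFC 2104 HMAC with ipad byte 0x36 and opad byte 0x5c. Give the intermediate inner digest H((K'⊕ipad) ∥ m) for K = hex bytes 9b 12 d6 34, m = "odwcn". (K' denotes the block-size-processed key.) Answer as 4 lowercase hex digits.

1723

Key hex bytes 9b 12 d6 34 is 4 bytes ≤ B = 6; zero-pad to 6 bytes: K' = 9b 12 d6 34 00 00.
K' ⊕ ipad = ad 24 e0 02 36 36.
Inner input = ad 24 e0 02 36 36 ∥ 6f 64 77 63 6e.
Inner hash: even-index sum = 791 mod 256 = 23; odd-index sum = 291 mod 256 = 35 → 17 23.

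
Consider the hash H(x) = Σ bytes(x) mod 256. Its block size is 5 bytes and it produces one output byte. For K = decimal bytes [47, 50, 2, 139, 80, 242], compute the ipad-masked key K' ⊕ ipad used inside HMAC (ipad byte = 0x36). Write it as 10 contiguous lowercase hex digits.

0636363636

Key decimal bytes [47, 50, 2, 139, 80, 242] = 2f 32 02 8b 50 f2 is 6 bytes > B = 5, so hash it first: H(key) = 30, then zero-pad to 5 bytes: K' = 30 00 00 00 00.
XOR each byte with 0x36: 30⊕36=06, 00⊕36=36, 00⊕36=36, 00⊕36=36, 00⊕36=36.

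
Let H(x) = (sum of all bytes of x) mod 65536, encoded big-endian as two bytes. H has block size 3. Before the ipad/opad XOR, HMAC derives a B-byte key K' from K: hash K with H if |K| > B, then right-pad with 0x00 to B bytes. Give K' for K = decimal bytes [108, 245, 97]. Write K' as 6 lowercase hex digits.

6cf561

Key decimal bytes [108, 245, 97] = 6c f5 61 is exactly B = 3 bytes: K' = 6c f5 61.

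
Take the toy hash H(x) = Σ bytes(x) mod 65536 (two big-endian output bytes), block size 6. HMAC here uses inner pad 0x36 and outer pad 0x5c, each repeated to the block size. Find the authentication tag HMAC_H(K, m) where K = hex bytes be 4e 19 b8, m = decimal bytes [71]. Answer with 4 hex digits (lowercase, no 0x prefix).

0347

Key hex bytes be 4e 19 b8 is 4 bytes ≤ B = 6; zero-pad to 6 bytes: K' = be 4e 19 b8 00 00.
K' ⊕ ipad = 88 78 2f 8e 36 36.  K' ⊕ opad = e2 12 45 e4 5c 5c.
Inner input = (K'⊕ipad) ∥ m = 88 78 2f 8e 36 36 ∥ 47.
Inner hash: sum = 136+120+47+142+54+54+71 = 624 → 02 70.
Outer input = (K'⊕opad) ∥ inner = e2 12 45 e4 5c 5c ∥ 02 70.
Outer hash (tag): sum = 226+18+69+228+92+92+2+112 = 839 → 03 47.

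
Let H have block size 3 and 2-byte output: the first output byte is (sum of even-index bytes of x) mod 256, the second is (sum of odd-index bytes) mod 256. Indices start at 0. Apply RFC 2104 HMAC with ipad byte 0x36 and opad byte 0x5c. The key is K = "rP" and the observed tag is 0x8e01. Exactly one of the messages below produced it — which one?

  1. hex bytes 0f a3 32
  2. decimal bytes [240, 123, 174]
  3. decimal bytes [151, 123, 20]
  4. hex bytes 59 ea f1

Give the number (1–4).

Key "rP" = 72 50 is 2 bytes ≤ B = 3; zero-pad to 3 bytes: K' = 72 50 00.
K' ⊕ ipad = 44 66 36; K' ⊕ opad = 2e 0c 5c.
m1: inner = H(44 66 36 0f a3 32) = 1d a7; tag = H(2e 0c 5c 1d a7) = 3129
m2: inner = H(44 66 36 f0 7b ae) = f5 04; tag = H(2e 0c 5c f5 04) = 8e01 ← matches
m3: inner = H(44 66 36 97 7b 14) = f5 11; tag = H(2e 0c 5c f5 11) = 9b01
m4: inner = H(44 66 36 59 ea f1) = 64 b0; tag = H(2e 0c 5c 64 b0) = 3a70

2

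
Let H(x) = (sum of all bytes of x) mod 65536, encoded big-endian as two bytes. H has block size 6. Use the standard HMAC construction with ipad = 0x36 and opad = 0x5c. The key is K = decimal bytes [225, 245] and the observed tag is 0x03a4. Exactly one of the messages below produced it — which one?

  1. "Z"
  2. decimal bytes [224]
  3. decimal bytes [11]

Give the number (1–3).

Key decimal bytes [225, 245] = e1 f5 is 2 bytes ≤ B = 6; zero-pad to 6 bytes: K' = e1 f5 00 00 00 00.
K' ⊕ ipad = d7 c3 36 36 36 36; K' ⊕ opad = bd a9 5c 5c 5c 5c.
m1: inner = H(d7 c3 36 36 36 36 5a) = 02 cc; tag = H(bd a9 5c 5c 5c 5c 02 cc) = 03a4 ← matches
m2: inner = H(d7 c3 36 36 36 36 e0) = 03 52; tag = H(bd a9 5c 5c 5c 5c 03 52) = 032b
m3: inner = H(d7 c3 36 36 36 36 0b) = 02 7d; tag = H(bd a9 5c 5c 5c 5c 02 7d) = 0355

1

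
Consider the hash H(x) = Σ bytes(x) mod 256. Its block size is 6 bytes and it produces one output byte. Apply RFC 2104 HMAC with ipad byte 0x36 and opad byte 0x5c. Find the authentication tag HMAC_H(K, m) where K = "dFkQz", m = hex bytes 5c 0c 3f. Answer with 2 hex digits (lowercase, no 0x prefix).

Key "dFkQz" = 64 46 6b 51 7a is 5 bytes ≤ B = 6; zero-pad to 6 bytes: K' = 64 46 6b 51 7a 00.
K' ⊕ ipad = 52 70 5d 67 4c 36.  K' ⊕ opad = 38 1a 37 0d 26 5c.
Inner input = (K'⊕ipad) ∥ m = 52 70 5d 67 4c 36 ∥ 5c 0c 3f.
Inner hash: sum = 82+112+93+103+76+54+92+12+63 = 687; mod 256 = 175 → af.
Outer input = (K'⊕opad) ∥ inner = 38 1a 37 0d 26 5c ∥ af.
Outer hash (tag): sum = 56+26+55+13+38+92+175 = 455; mod 256 = 199 → c7.

c7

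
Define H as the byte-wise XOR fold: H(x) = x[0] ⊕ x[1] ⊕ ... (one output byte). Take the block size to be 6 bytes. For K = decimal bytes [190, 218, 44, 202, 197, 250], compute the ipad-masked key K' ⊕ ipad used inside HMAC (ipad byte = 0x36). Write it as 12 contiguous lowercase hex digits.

88ec1afcf3cc

Key decimal bytes [190, 218, 44, 202, 197, 250] = be da 2c ca c5 fa is exactly B = 6 bytes: K' = be da 2c ca c5 fa.
XOR each byte with 0x36: be⊕36=88, da⊕36=ec, 2c⊕36=1a, ca⊕36=fc, c5⊕36=f3, fa⊕36=cc.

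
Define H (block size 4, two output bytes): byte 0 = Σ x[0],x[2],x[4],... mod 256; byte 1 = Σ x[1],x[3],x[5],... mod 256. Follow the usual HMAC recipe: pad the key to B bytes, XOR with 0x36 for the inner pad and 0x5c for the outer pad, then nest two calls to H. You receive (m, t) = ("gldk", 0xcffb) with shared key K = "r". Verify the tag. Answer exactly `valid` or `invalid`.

valid

Key "r" = 72 is 1 byte ≤ B = 4; zero-pad to 4 bytes: K' = 72 00 00 00.
K' ⊕ ipad = 44 36 36 36; K' ⊕ opad = 2e 5c 5c 5c.
Inner hash: even-index sum = 325 mod 256 = 69; odd-index sum = 323 mod 256 = 67 → 45 43.
Outer hash (recomputed tag): even-index sum = 207 mod 256 = 207; odd-index sum = 251 mod 256 = 251 → cf fb.
Recomputed tag = cffb; claimed = cffb → match.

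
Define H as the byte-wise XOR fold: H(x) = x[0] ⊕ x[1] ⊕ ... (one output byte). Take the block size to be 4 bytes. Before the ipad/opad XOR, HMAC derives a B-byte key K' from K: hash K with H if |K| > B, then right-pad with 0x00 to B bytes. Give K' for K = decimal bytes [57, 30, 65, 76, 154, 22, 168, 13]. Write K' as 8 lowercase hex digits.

|K| = 8 > B = 4, so first hash the key.
H(K): XOR 39⊕1e⊕41⊕4c⊕9a⊕16⊕a8⊕0d = 03.
Zero-pad H(K) = 03 to 4 bytes: K' = 03 00 00 00.

03000000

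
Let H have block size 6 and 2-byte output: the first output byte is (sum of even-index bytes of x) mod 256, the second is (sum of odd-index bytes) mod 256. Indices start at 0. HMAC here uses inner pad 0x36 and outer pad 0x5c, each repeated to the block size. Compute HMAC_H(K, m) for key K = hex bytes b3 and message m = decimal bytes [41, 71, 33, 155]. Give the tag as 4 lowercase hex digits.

e298

Key hex bytes b3 is 1 byte ≤ B = 6; zero-pad to 6 bytes: K' = b3 00 00 00 00 00.
K' ⊕ ipad = 85 36 36 36 36 36.  K' ⊕ opad = ef 5c 5c 5c 5c 5c.
Inner input = (K'⊕ipad) ∥ m = 85 36 36 36 36 36 ∥ 29 47 21 9b.
Inner hash: even-index sum = 315 mod 256 = 59; odd-index sum = 388 mod 256 = 132 → 3b 84.
Outer input = (K'⊕opad) ∥ inner = ef 5c 5c 5c 5c 5c ∥ 3b 84.
Outer hash (tag): even-index sum = 482 mod 256 = 226; odd-index sum = 408 mod 256 = 152 → e2 98.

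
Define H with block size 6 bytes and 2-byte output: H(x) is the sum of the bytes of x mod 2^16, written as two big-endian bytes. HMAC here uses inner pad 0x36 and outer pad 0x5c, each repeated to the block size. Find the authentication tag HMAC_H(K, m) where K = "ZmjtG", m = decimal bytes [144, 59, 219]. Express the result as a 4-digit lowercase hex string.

01c1

Key "ZmjtG" = 5a 6d 6a 74 47 is 5 bytes ≤ B = 6; zero-pad to 6 bytes: K' = 5a 6d 6a 74 47 00.
K' ⊕ ipad = 6c 5b 5c 42 71 36.  K' ⊕ opad = 06 31 36 28 1b 5c.
Inner input = (K'⊕ipad) ∥ m = 6c 5b 5c 42 71 36 ∥ 90 3b db.
Inner hash: sum = 108+91+92+66+113+54+144+59+219 = 946 → 03 b2.
Outer input = (K'⊕opad) ∥ inner = 06 31 36 28 1b 5c ∥ 03 b2.
Outer hash (tag): sum = 6+49+54+40+27+92+3+178 = 449 → 01 c1.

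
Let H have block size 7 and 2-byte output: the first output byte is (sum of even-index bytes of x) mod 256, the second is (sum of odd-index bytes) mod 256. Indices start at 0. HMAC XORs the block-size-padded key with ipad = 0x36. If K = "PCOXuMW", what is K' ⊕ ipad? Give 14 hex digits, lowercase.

6675796e437b61

Key "PCOXuMW" = 50 43 4f 58 75 4d 57 is exactly B = 7 bytes: K' = 50 43 4f 58 75 4d 57.
XOR each byte with 0x36: 50⊕36=66, 43⊕36=75, 4f⊕36=79, 58⊕36=6e, 75⊕36=43, 4d⊕36=7b, 57⊕36=61.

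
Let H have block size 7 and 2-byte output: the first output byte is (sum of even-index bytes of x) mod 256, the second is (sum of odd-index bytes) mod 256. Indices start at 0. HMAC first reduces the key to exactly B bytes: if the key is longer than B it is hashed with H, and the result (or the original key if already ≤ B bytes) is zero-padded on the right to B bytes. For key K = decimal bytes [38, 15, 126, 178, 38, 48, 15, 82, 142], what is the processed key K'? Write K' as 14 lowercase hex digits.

67430000000000

|K| = 9 > B = 7, so first hash the key.
H(K): even-index sum = 359 mod 256 = 103; odd-index sum = 323 mod 256 = 67 → 67 43.
Zero-pad H(K) = 67 43 to 7 bytes: K' = 67 43 00 00 00 00 00.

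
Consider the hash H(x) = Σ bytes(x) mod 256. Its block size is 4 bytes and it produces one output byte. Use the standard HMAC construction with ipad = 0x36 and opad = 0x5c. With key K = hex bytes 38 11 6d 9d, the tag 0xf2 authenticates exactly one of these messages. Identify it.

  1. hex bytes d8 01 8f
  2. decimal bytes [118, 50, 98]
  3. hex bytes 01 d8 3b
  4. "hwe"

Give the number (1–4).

Key hex bytes 38 11 6d 9d is exactly B = 4 bytes: K' = 38 11 6d 9d.
K' ⊕ ipad = 0e 27 5b ab; K' ⊕ opad = 64 4d 31 c1.
m1: inner = H(0e 27 5b ab d8 01 8f) = a3; tag = H(64 4d 31 c1 a3) = 46
m2: inner = H(0e 27 5b ab 76 32 62) = 45; tag = H(64 4d 31 c1 45) = e8
m3: inner = H(0e 27 5b ab 01 d8 3b) = 4f; tag = H(64 4d 31 c1 4f) = f2 ← matches
m4: inner = H(0e 27 5b ab 68 77 65) = 7f; tag = H(64 4d 31 c1 7f) = 22

3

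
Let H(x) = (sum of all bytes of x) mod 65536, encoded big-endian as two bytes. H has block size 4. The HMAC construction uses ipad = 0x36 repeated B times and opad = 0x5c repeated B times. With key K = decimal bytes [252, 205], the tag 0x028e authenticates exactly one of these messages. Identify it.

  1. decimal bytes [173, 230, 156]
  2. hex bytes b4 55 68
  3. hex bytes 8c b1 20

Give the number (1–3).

2

Key decimal bytes [252, 205] = fc cd is 2 bytes ≤ B = 4; zero-pad to 4 bytes: K' = fc cd 00 00.
K' ⊕ ipad = ca fb 36 36; K' ⊕ opad = a0 91 5c 5c.
m1: inner = H(ca fb 36 36 ad e6 9c) = 04 60; tag = H(a0 91 5c 5c 04 60) = 024d
m2: inner = H(ca fb 36 36 b4 55 68) = 03 a2; tag = H(a0 91 5c 5c 03 a2) = 028e ← matches
m3: inner = H(ca fb 36 36 8c b1 20) = 03 8e; tag = H(a0 91 5c 5c 03 8e) = 027a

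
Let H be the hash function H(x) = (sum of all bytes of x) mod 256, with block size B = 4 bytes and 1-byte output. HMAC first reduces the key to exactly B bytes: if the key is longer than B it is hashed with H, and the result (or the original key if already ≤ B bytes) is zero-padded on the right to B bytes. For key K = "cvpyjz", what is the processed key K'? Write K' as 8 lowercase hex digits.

|K| = 6 > B = 4, so first hash the key.
H(K): sum = 99+118+112+121+106+122 = 678; mod 256 = 166 → a6.
Zero-pad H(K) = a6 to 4 bytes: K' = a6 00 00 00.

a6000000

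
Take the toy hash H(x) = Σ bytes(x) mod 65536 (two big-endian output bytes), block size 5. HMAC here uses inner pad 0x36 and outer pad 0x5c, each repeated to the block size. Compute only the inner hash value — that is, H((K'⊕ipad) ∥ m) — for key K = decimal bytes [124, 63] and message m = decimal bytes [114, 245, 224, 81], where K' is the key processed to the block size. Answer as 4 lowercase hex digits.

Key decimal bytes [124, 63] = 7c 3f is 2 bytes ≤ B = 5; zero-pad to 5 bytes: K' = 7c 3f 00 00 00.
K' ⊕ ipad = 4a 09 36 36 36.
Inner input = 4a 09 36 36 36 ∥ 72 f5 e0 51.
Inner hash: sum = 74+9+54+54+54+114+245+224+81 = 909 → 03 8d.

038d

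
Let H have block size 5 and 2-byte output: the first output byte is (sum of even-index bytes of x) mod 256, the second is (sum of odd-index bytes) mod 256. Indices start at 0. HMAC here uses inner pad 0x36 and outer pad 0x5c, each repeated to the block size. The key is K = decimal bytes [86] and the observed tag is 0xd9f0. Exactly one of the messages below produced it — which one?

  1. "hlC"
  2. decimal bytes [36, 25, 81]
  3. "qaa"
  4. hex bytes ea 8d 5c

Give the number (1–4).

1

Key decimal bytes [86] = 56 is 1 byte ≤ B = 5; zero-pad to 5 bytes: K' = 56 00 00 00 00.
K' ⊕ ipad = 60 36 36 36 36; K' ⊕ opad = 0a 5c 5c 5c 5c.
m1: inner = H(60 36 36 36 36 68 6c 43) = 38 17; tag = H(0a 5c 5c 5c 5c 38 17) = d9f0 ← matches
m2: inner = H(60 36 36 36 36 24 19 51) = e5 e1; tag = H(0a 5c 5c 5c 5c e5 e1) = a39d
m3: inner = H(60 36 36 36 36 71 61 61) = 2d 3e; tag = H(0a 5c 5c 5c 5c 2d 3e) = 00e5
m4: inner = H(60 36 36 36 36 ea 8d 5c) = 59 b2; tag = H(0a 5c 5c 5c 5c 59 b2) = 7411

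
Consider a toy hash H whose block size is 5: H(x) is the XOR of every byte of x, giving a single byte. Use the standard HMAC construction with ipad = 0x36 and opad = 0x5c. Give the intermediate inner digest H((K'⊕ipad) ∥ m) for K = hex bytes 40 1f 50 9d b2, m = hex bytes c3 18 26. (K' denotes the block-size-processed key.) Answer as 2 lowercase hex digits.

Key hex bytes 40 1f 50 9d b2 is exactly B = 5 bytes: K' = 40 1f 50 9d b2.
K' ⊕ ipad = 76 29 66 ab 84.
Inner input = 76 29 66 ab 84 ∥ c3 18 26.
Inner hash: XOR 76⊕29⊕66⊕ab⊕84⊕c3⊕18⊕26 = eb.

eb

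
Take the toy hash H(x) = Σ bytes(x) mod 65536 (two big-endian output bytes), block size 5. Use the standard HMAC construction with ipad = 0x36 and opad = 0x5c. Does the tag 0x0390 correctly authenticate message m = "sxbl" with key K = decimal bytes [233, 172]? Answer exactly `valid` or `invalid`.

valid

Key decimal bytes [233, 172] = e9 ac is 2 bytes ≤ B = 5; zero-pad to 5 bytes: K' = e9 ac 00 00 00.
K' ⊕ ipad = df 9a 36 36 36; K' ⊕ opad = b5 f0 5c 5c 5c.
Inner hash: sum = 223+154+54+54+54+115+120+98+108 = 980 → 03 d4.
Outer hash (recomputed tag): sum = 181+240+92+92+92+3+212 = 912 → 03 90.
Recomputed tag = 0390; claimed = 0390 → match.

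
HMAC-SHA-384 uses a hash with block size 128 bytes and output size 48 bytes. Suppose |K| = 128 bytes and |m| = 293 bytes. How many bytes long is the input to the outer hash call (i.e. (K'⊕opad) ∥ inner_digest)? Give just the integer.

Key is 128 ≤ 128 bytes, zero-padded: |K'| = 128.
Outer input = (K'⊕opad) ∥ H(inner) → 128 + 48 = 176 bytes.

176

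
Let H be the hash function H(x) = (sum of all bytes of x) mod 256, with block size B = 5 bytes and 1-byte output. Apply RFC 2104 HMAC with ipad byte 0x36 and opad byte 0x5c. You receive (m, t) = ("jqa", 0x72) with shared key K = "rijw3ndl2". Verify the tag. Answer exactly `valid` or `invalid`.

Key "rijw3ndl2" = 72 69 6a 77 33 6e 64 6c 32 is 9 bytes > B = 5, so hash it first: H(key) = 5f, then zero-pad to 5 bytes: K' = 5f 00 00 00 00.
K' ⊕ ipad = 69 36 36 36 36; K' ⊕ opad = 03 5c 5c 5c 5c.
Inner hash: sum = 105+54+54+54+54+106+113+97 = 637; mod 256 = 125 → 7d.
Outer hash (recomputed tag): sum = 3+92+92+92+92+125 = 496; mod 256 = 240 → f0.
Recomputed tag = f0; claimed = 72 → mismatch.

invalid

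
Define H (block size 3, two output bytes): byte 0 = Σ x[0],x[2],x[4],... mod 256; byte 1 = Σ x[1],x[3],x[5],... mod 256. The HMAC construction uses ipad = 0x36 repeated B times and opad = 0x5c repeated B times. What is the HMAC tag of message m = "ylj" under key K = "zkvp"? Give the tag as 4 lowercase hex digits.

Key "zkvp" = 7a 6b 76 70 is 4 bytes > B = 3, so hash it first: H(key) = f0 db, then zero-pad to 3 bytes: K' = f0 db 00.
K' ⊕ ipad = c6 ed 36.  K' ⊕ opad = ac 87 5c.
Inner input = (K'⊕ipad) ∥ m = c6 ed 36 ∥ 79 6c 6a.
Inner hash: even-index sum = 360 mod 256 = 104; odd-index sum = 464 mod 256 = 208 → 68 d0.
Outer input = (K'⊕opad) ∥ inner = ac 87 5c ∥ 68 d0.
Outer hash (tag): even-index sum = 472 mod 256 = 216; odd-index sum = 239 mod 256 = 239 → d8 ef.

d8ef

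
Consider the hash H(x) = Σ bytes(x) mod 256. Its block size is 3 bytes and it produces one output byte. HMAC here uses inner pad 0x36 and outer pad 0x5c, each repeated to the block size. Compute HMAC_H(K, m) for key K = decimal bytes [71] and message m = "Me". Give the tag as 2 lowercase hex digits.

Key decimal bytes [71] = 47 is 1 byte ≤ B = 3; zero-pad to 3 bytes: K' = 47 00 00.
K' ⊕ ipad = 71 36 36.  K' ⊕ opad = 1b 5c 5c.
Inner input = (K'⊕ipad) ∥ m = 71 36 36 ∥ 4d 65.
Inner hash: sum = 113+54+54+77+101 = 399; mod 256 = 143 → 8f.
Outer input = (K'⊕opad) ∥ inner = 1b 5c 5c ∥ 8f.
Outer hash (tag): sum = 27+92+92+143 = 354; mod 256 = 98 → 62.

62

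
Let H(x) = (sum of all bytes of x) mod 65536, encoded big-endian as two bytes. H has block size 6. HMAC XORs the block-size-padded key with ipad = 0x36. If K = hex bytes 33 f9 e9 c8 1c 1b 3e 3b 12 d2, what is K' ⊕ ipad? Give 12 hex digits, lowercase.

324736363636

Key hex bytes 33 f9 e9 c8 1c 1b 3e 3b 12 d2 is 10 bytes > B = 6, so hash it first: H(key) = 04 71, then zero-pad to 6 bytes: K' = 04 71 00 00 00 00.
XOR each byte with 0x36: 04⊕36=32, 71⊕36=47, 00⊕36=36, 00⊕36=36, 00⊕36=36, 00⊕36=36.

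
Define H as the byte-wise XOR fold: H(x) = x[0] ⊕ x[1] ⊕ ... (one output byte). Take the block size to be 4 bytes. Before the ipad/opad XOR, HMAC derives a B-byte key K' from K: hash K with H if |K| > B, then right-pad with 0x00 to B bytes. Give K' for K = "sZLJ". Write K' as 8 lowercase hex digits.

Key "sZLJ" = 73 5a 4c 4a is exactly B = 4 bytes: K' = 73 5a 4c 4a.

735a4c4a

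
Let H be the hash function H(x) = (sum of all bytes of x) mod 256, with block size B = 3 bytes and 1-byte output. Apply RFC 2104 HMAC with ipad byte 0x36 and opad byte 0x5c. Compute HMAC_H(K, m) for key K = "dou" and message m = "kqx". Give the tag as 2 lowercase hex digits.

d6

Key "dou" = 64 6f 75 is exactly B = 3 bytes: K' = 64 6f 75.
K' ⊕ ipad = 52 59 43.  K' ⊕ opad = 38 33 29.
Inner input = (K'⊕ipad) ∥ m = 52 59 43 ∥ 6b 71 78.
Inner hash: sum = 82+89+67+107+113+120 = 578; mod 256 = 66 → 42.
Outer input = (K'⊕opad) ∥ inner = 38 33 29 ∥ 42.
Outer hash (tag): sum = 56+51+41+66 = 214 → d6.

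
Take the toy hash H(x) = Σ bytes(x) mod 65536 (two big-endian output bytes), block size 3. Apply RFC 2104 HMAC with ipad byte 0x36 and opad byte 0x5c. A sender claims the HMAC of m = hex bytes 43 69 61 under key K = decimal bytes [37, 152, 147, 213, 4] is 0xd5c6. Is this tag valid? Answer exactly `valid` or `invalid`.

Key decimal bytes [37, 152, 147, 213, 4] = 25 98 93 d5 04 is 5 bytes > B = 3, so hash it first: H(key) = 02 29, then zero-pad to 3 bytes: K' = 02 29 00.
K' ⊕ ipad = 34 1f 36; K' ⊕ opad = 5e 75 5c.
Inner hash: sum = 52+31+54+67+105+97 = 406 → 01 96.
Outer hash (recomputed tag): sum = 94+117+92+1+150 = 454 → 01 c6.
Recomputed tag = 01c6; claimed = d5c6 → mismatch.

invalid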